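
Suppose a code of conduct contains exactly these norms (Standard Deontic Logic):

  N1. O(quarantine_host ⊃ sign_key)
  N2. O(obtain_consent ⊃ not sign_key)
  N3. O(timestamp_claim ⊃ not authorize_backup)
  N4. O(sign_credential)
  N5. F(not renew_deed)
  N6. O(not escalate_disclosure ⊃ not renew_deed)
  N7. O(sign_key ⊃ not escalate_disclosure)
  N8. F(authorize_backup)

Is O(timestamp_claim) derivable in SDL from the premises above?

Premise 3 is O(timestamp_claim ⊃ not authorize_backup); even if O(not authorize_backup) held, inferring O(timestamp_claim) would be affirming the consequent — invalid.
No other premise forces O(timestamp_claim). An ideal world satisfying every premise can still have timestamp_claim false, so O(timestamp_claim) is not derivable.

No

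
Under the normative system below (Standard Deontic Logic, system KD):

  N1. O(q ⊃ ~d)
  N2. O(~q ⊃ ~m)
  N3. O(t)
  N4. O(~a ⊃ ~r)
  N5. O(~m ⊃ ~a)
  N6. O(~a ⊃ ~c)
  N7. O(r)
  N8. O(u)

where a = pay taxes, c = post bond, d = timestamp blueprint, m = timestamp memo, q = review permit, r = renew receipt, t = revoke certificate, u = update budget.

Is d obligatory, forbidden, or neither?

Forbidden

Premise 7 states O(r) outright.
Premise 4, O(~a ⊃ ~r), contraposes to O(r ⊃ a); with O(r) we get O(a).
Premise 5, O(~m ⊃ ~a), contraposes to O(a ⊃ m); with O(a) we get O(m).
The contrapositive of premise 2 (O(~q ⊃ ~m)) is O(m ⊃ q), and O(m) is already established, so O(q).
Premise 1 is O(q ⊃ ~d); since O(q), deontic closure gives O(~d).
Premises 3, 6, 8 do not contribute to this derivation.
Thus O(~d), which is F(d): d is forbidden.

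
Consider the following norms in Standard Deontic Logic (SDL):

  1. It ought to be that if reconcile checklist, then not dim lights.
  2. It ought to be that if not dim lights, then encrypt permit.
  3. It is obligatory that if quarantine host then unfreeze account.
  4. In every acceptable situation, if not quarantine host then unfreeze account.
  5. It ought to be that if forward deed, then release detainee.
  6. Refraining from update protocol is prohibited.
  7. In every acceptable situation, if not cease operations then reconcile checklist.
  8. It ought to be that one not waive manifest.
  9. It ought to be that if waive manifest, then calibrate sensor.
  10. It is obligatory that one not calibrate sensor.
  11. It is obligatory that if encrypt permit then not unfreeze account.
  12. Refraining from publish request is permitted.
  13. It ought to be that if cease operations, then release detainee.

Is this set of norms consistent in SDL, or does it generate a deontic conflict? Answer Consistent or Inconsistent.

Premise 9 is O(waive_manifest → calibrate_sensor), but O(waive_manifest) is not derivable from the premises, so it does not yield O(calibrate_sensor).
So O(calibrate_sensor) is not derivable, and the apparent clash with O(¬calibrate_sensor) does not arise.
A world satisfying every obligation exists (e.g. calibrate_sensor=false, cease_operations=true, dim_lights=true, encrypt_permit=false, forward_deed=false, publish_request=false, quarantine_host=false, reconcile_checklist=false, release_detainee=true, unfreeze_account=true, update_protocol=true, waive_manifest=false); no atom is both obligatory and forbidden, so the set is consistent.

Consistent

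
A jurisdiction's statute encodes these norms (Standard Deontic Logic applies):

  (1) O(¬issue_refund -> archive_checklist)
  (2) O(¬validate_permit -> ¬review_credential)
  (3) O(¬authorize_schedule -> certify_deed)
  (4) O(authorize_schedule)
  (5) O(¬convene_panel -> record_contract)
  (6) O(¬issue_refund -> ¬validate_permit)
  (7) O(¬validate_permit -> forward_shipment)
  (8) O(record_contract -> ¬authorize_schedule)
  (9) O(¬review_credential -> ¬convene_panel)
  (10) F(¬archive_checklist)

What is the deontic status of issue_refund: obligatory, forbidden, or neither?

Obligatory

From premise 4 we have O(authorize_schedule).
Premise 8 is O(record_contract -> ¬authorize_schedule); contrapositively O(authorize_schedule -> ¬record_contract). Since O(authorize_schedule) holds, K gives O(¬record_contract).
The contrapositive of premise 5 (O(¬convene_panel -> record_contract)) is O(¬record_contract -> convene_panel), and O(¬record_contract) is already established, so O(convene_panel).
Premise 9 is O(¬review_credential -> ¬convene_panel); contrapositively O(convene_panel -> review_credential). Since O(convene_panel) holds, K gives O(review_credential).
The contrapositive of premise 2 (O(¬validate_permit -> ¬review_credential)) is O(review_credential -> validate_permit), and O(review_credential) is already established, so O(validate_permit).
The contrapositive of premise 6 (O(¬issue_refund -> ¬validate_permit)) is O(validate_permit -> issue_refund), and O(validate_permit) is already established, so O(issue_refund).
Premises 1, 3, 7, 10 do not contribute to this derivation.
Hence issue_refund is obligatory.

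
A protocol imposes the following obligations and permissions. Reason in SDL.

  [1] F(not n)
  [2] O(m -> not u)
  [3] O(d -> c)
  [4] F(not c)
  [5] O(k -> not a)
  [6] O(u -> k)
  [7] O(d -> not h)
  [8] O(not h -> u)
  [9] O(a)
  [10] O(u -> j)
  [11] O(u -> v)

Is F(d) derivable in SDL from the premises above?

Yes

From premise 9 we have O(a).
Premise 5 is O(k -> not a); contrapositively O(a -> not k). Since O(a) holds, K gives O(not k).
Premise 6, O(u -> k), contraposes to O(not k -> not u); with O(not k) we get O(not u).
Premise 8, O(not h -> u), contraposes to O(not u -> h); with O(not u) we get O(h).
The contrapositive of premise 7 (O(d -> not h)) is O(h -> not d), and O(h) is already established, so O(not d).
Premises 1, 2, 3, 4, 10, 11 do not contribute to this derivation.
So O(not d) holds, i.e. F(d). The claim follows.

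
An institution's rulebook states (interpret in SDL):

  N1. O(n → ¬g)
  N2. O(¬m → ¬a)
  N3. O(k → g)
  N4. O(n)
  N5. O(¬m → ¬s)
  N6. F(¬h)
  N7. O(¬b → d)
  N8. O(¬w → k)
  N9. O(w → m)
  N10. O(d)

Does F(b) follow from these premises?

Premise 7 is O(¬b → d); even if O(d) held, inferring O(¬b) would be affirming the consequent — invalid.
No other premise forces O(¬b). An ideal world satisfying every premise can still have b true, so F(b) is not derivable.

No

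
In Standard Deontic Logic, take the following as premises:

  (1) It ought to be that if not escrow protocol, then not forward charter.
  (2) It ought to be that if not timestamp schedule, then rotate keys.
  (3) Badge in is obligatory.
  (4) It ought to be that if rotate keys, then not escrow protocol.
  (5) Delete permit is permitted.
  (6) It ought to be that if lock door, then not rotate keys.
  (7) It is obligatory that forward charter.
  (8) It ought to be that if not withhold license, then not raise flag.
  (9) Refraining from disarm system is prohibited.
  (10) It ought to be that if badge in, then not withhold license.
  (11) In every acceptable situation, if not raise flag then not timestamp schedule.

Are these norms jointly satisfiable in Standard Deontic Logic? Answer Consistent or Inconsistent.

Premise 7 states O(forward_charter) outright.
Premise 1, O(¬escrow_protocol → ¬forward_charter), contraposes to O(forward_charter → escrow_protocol); with O(forward_charter) we get O(escrow_protocol).
The contrapositive of premise 4 (O(rotate_keys → ¬escrow_protocol)) is O(escrow_protocol → ¬rotate_keys), and O(escrow_protocol) is already established, so O(¬rotate_keys).
Premise 2 is O(¬timestamp_schedule → rotate_keys); contrapositively O(¬rotate_keys → timestamp_schedule). Since O(¬rotate_keys) holds, K gives O(timestamp_schedule).
Premise 11 is O(¬raise_flag → ¬timestamp_schedule); contrapositively O(timestamp_schedule → raise_flag). Since O(timestamp_schedule) holds, K gives O(raise_flag).
The contrapositive of premise 8 (O(¬withhold_license → ¬raise_flag)) is O(raise_flag → withhold_license), and O(raise_flag) is already established, so O(withhold_license).
The contrapositive of premise 10 (O(badge_in → ¬withhold_license)) is O(withhold_license → ¬badge_in), and O(withhold_license) is already established, so O(¬badge_in).
But premise 3 directly asserts O(badge_in).
We now have both O(¬badge_in) and O(badge_in) — badge_in is simultaneously obligatory and forbidden, violating the D-axiom.

Inconsistent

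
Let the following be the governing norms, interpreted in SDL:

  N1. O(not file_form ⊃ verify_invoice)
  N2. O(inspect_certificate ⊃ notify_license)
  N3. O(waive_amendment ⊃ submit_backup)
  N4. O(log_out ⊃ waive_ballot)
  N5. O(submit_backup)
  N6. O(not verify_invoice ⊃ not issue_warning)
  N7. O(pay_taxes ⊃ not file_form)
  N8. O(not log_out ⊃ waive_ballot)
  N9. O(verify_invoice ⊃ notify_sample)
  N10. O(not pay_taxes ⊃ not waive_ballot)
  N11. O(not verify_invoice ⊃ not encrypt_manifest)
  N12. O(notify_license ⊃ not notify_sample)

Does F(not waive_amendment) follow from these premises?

No

Premise 3 is O(waive_amendment ⊃ submit_backup); even if O(submit_backup) held, inferring O(waive_amendment) would be affirming the consequent — invalid.
No other premise forces O(waive_amendment). An ideal world satisfying every premise can still have not waive_amendment true, so F(not waive_amendment) is not derivable.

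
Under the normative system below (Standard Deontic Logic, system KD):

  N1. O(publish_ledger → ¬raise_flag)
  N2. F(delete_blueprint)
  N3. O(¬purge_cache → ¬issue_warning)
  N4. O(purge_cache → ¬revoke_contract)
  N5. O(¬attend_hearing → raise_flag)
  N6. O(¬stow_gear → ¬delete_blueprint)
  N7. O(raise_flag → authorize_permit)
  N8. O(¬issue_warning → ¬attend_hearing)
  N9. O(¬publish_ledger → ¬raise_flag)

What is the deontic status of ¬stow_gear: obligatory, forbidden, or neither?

Neither

Premise 6 is O(¬stow_gear → ¬delete_blueprint); even if O(¬delete_blueprint) held, inferring O(¬stow_gear) would be affirming the consequent — invalid.
No premise or chain of K-axiom applications forces O(¬stow_gear), and none forces O(stow_gear). So ¬stow_gear is neither obligatory nor forbidden under these norms.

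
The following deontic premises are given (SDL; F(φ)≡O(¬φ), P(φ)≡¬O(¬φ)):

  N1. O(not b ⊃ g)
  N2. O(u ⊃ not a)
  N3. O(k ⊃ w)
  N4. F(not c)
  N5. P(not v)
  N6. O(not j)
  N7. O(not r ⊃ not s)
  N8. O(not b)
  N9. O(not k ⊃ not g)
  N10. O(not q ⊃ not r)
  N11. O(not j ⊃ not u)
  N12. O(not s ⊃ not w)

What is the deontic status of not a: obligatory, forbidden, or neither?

Premise 2 is O(u ⊃ not a), but O(u) is not derivable from the premises, so it does not yield O(not a).
No premise or chain of K-axiom applications forces O(not a), and none forces O(a). So not a is neither obligatory nor forbidden under these norms.

Neither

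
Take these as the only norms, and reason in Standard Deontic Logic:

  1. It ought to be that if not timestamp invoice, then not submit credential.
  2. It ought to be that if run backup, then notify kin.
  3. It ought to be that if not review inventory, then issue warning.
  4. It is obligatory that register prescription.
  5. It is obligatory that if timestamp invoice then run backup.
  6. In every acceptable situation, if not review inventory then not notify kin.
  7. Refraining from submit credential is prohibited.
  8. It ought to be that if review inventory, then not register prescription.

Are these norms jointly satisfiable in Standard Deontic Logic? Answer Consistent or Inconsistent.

Inconsistent

F(¬submit_credential) at premise 7 means O(submit_credential).
Premise 1 is O(¬timestamp_invoice → ¬submit_credential); contrapositively O(submit_credential → timestamp_invoice). Since O(submit_credential) holds, K gives O(timestamp_invoice).
From O(timestamp_invoice) and premise 5, O(timestamp_invoice → run_backup), we obtain O(run_backup).
With premise 2, O(run_backup → notify_kin), the K-axiom yields O(notify_kin).
Premise 6 is O(¬review_inventory → ¬notify_kin); contrapositively O(notify_kin → review_inventory). Since O(notify_kin) holds, K gives O(review_inventory).
Applying K to premise 8 (O(review_inventory → ¬register_prescription)) and O(review_inventory) yields O(¬register_prescription).
However, premise 4 gives O(register_prescription).
We now have both O(¬register_prescription) and O(register_prescription) — register_prescription is simultaneously obligatory and forbidden, violating the D-axiom.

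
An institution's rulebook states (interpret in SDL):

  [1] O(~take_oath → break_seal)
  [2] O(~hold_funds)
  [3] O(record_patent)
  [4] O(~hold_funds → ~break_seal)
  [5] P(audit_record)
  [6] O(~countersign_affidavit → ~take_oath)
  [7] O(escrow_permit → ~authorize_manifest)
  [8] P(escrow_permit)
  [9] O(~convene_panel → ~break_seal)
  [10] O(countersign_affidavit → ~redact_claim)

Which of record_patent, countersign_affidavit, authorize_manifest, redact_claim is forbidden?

Premise 2 gives O(~hold_funds).
Applying K to premise 4 (O(~hold_funds → ~break_seal)) and O(~hold_funds) yields O(~break_seal).
Premise 1, O(~take_oath → break_seal), contraposes to O(~break_seal → take_oath); with O(~break_seal) we get O(take_oath).
Premise 6 is O(~countersign_affidavit → ~take_oath); contrapositively O(take_oath → countersign_affidavit). Since O(take_oath) holds, K gives O(countersign_affidavit).
With premise 10, O(countersign_affidavit → ~redact_claim), the K-axiom yields O(~redact_claim).
So O(~redact_claim) holds, i.e. redact_claim is forbidden. None of the other listed options is forbidden under the premises.

redact_claim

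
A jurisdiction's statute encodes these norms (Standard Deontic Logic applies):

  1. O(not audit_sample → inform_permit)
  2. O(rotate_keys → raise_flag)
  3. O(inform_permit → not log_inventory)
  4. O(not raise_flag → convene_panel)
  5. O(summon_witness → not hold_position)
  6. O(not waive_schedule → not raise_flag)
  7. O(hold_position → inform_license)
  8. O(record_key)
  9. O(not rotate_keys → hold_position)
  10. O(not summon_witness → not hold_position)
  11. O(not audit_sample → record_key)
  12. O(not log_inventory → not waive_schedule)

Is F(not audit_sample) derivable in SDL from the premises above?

Premises 10 and 5 cover both cases: O(not summon_witness → not hold_position) and O(summon_witness → not hold_position). Since not summon_witness ∨ summon_witness is a tautology, O(not hold_position) follows.
Premise 9 is O(not rotate_keys → hold_position); contrapositively O(not hold_position → rotate_keys). Since O(not hold_position) holds, K gives O(rotate_keys).
From O(rotate_keys) and premise 2, O(rotate_keys → raise_flag), we obtain O(raise_flag).
Premise 6 is O(not waive_schedule → not raise_flag); contrapositively O(raise_flag → waive_schedule). Since O(raise_flag) holds, K gives O(waive_schedule).
The contrapositive of premise 12 (O(not log_inventory → not waive_schedule)) is O(waive_schedule → log_inventory), and O(waive_schedule) is already established, so O(log_inventory).
The contrapositive of premise 3 (O(inform_permit → not log_inventory)) is O(log_inventory → not inform_permit), and O(log_inventory) is already established, so O(not inform_permit).
The contrapositive of premise 1 (O(not audit_sample → inform_permit)) is O(not inform_permit → audit_sample), and O(not inform_permit) is already established, so O(audit_sample).
Premises 4, 7, 8, 11 do not contribute to this derivation.
So O(audit_sample) holds, i.e. F(not audit_sample). The claim follows.

Yes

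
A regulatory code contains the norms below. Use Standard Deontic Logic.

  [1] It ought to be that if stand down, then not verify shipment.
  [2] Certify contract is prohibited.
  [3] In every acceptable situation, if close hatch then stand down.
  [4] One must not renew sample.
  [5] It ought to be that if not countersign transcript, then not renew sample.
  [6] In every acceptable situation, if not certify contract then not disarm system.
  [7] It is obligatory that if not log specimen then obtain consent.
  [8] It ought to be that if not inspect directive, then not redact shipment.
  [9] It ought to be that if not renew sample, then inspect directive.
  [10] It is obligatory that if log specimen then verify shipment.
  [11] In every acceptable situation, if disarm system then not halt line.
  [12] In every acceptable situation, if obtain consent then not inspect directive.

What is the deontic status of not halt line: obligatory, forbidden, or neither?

Neither

Premise 11 is O(disarm_system → ¬halt_line), but O(disarm_system) is not derivable from the premises, so it does not yield O(¬halt_line).
No premise or chain of K-axiom applications forces O(¬halt_line), and none forces O(halt_line). So ¬halt_line is neither obligatory nor forbidden under these norms.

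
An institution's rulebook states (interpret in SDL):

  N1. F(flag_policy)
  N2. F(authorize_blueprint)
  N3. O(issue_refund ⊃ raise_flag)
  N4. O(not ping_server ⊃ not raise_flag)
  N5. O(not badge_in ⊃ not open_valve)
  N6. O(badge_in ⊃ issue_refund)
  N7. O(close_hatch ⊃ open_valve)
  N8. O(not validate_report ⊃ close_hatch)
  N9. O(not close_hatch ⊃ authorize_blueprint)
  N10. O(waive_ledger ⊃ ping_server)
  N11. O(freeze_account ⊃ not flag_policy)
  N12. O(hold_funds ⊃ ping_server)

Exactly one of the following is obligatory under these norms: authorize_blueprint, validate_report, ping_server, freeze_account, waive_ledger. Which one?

F(authorize_blueprint) at premise 2 means O(not authorize_blueprint).
Premise 9 is O(not close_hatch ⊃ authorize_blueprint); contrapositively O(not authorize_blueprint ⊃ close_hatch). Since O(not authorize_blueprint) holds, K gives O(close_hatch).
Premise 7 is O(close_hatch ⊃ open_valve); since O(close_hatch), deontic closure gives O(open_valve).
The contrapositive of premise 5 (O(not badge_in ⊃ not open_valve)) is O(open_valve ⊃ badge_in), and O(open_valve) is already established, so O(badge_in).
With premise 6, O(badge_in ⊃ issue_refund), the K-axiom yields O(issue_refund).
With premise 3, O(issue_refund ⊃ raise_flag), the K-axiom yields O(raise_flag).
The contrapositive of premise 4 (O(not ping_server ⊃ not raise_flag)) is O(raise_flag ⊃ ping_server), and O(raise_flag) is already established, so O(ping_server).
So O(ping_server) holds — ping_server is obligatory. None of the other listed options is made obligatory by any chain of premises.

ping_server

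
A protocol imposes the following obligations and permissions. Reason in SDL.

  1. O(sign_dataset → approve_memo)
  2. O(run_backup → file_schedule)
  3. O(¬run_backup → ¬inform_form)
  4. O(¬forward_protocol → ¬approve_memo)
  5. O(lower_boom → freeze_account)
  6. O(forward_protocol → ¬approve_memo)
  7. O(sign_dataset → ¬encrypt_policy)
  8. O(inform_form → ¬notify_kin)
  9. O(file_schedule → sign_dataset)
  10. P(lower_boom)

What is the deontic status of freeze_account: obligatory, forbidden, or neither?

Neither

Premise 5 is O(lower_boom → freeze_account), but O(lower_boom) is not derivable from the premises (the permission P(lower_boom) asserts only ¬O(¬lower_boom), not O(lower_boom)), so it does not yield O(freeze_account).
No premise or chain of K-axiom applications forces O(freeze_account), and none forces O(¬freeze_account). So freeze_account is neither obligatory nor forbidden under these norms.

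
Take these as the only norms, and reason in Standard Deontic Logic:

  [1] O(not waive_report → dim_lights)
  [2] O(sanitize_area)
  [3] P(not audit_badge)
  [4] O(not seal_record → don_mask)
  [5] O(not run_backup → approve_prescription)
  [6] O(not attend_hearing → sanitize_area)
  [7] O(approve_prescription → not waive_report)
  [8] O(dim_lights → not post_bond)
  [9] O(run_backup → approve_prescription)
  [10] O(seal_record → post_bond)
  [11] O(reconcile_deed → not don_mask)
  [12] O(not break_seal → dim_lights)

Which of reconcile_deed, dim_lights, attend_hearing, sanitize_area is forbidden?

By case analysis on not run_backup: premise 5 gives O(not run_backup → approve_prescription) and premise 9 gives O(run_backup → approve_prescription), so O(approve_prescription) either way.
With premise 7, O(approve_prescription → not waive_report), the K-axiom yields O(not waive_report).
With premise 1, O(not waive_report → dim_lights), the K-axiom yields O(dim_lights).
Premise 8 is O(dim_lights → not post_bond); since O(dim_lights), deontic closure gives O(not post_bond).
The contrapositive of premise 10 (O(seal_record → post_bond)) is O(not post_bond → not seal_record), and O(not post_bond) is already established, so O(not seal_record).
With premise 4, O(not seal_record → don_mask), the K-axiom yields O(don_mask).
Premise 11 is O(reconcile_deed → not don_mask); contrapositively O(don_mask → not reconcile_deed). Since O(don_mask) holds, K gives O(not reconcile_deed).
So O(not reconcile_deed) holds, i.e. reconcile_deed is forbidden. None of the other listed options is forbidden under the premises.

reconcile_deed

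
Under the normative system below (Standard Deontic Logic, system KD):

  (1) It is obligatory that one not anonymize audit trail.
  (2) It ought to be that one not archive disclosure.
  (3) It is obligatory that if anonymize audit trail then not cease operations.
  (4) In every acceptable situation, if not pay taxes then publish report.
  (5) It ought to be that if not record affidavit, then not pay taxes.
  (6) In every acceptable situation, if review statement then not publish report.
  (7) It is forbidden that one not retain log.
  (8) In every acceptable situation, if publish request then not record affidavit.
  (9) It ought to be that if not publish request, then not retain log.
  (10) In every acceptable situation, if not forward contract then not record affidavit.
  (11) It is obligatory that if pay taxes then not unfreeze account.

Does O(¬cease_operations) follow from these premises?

Premise 3 is O(anonymize_audit_trail → ¬cease_operations), but O(anonymize_audit_trail) is not derivable from the premises, so it does not yield O(¬cease_operations).
No other premise forces O(¬cease_operations). An ideal world satisfying every premise can still have ¬cease_operations false, so O(¬cease_operations) is not derivable.

No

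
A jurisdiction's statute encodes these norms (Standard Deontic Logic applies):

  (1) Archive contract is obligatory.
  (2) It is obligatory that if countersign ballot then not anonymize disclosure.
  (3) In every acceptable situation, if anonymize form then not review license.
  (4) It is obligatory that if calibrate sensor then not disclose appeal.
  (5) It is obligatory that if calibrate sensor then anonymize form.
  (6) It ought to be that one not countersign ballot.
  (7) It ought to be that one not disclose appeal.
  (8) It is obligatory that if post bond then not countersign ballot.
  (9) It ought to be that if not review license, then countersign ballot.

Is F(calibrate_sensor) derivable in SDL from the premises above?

Yes

From premise 6 we have O(¬countersign_ballot).
Premise 9, O(¬review_license → countersign_ballot), contraposes to O(¬countersign_ballot → review_license); with O(¬countersign_ballot) we get O(review_license).
The contrapositive of premise 3 (O(anonymize_form → ¬review_license)) is O(review_license → ¬anonymize_form), and O(review_license) is already established, so O(¬anonymize_form).
The contrapositive of premise 5 (O(calibrate_sensor → anonymize_form)) is O(¬anonymize_form → ¬calibrate_sensor), and O(¬anonymize_form) is already established, so O(¬calibrate_sensor).
Premises 1, 2, 4, 7, 8 do not contribute to this derivation.
So O(¬calibrate_sensor) holds, i.e. F(calibrate_sensor). The claim follows.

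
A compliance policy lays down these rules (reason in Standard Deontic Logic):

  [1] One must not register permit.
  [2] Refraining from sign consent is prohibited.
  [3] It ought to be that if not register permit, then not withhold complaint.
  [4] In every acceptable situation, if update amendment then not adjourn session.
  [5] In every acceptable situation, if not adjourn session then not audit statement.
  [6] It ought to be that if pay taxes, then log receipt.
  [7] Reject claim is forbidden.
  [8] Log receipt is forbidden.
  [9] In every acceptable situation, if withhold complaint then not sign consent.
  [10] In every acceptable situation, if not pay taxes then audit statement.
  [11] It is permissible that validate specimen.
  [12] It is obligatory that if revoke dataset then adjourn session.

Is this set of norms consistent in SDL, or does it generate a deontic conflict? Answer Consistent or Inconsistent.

Consistent

Premise 9 is O(withhold_complaint → ¬sign_consent), but O(withhold_complaint) is not derivable from the premises, so it does not yield O(¬sign_consent).
So O(¬sign_consent) is not derivable, and the apparent clash with O(sign_consent) does not arise.
A world satisfying every obligation exists (e.g. adjourn_session=true, audit_statement=true, log_receipt=false, pay_taxes=false, register_permit=false, reject_claim=false, revoke_dataset=false, sign_consent=true, update_amendment=false, validate_specimen=false, withhold_complaint=false); no atom is both obligatory and forbidden, so the set is consistent.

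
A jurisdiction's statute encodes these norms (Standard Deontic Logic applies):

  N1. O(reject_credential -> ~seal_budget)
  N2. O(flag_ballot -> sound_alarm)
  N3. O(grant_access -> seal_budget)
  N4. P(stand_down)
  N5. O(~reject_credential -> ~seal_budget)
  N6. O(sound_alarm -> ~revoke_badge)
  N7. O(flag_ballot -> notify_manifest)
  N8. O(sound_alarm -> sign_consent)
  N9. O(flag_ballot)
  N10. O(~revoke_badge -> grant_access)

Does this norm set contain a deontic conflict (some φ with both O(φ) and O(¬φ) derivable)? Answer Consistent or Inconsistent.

By case analysis on reject_credential: premise 1 gives O(reject_credential -> ~seal_budget) and premise 5 gives O(~reject_credential -> ~seal_budget), so O(~seal_budget) either way.
Premise 3 is O(grant_access -> seal_budget); contrapositively O(~seal_budget -> ~grant_access). Since O(~seal_budget) holds, K gives O(~grant_access).
Premise 10, O(~revoke_badge -> grant_access), contraposes to O(~grant_access -> revoke_badge); with O(~grant_access) we get O(revoke_badge).
The contrapositive of premise 6 (O(sound_alarm -> ~revoke_badge)) is O(revoke_badge -> ~sound_alarm), and O(revoke_badge) is already established, so O(~sound_alarm).
The contrapositive of premise 2 (O(flag_ballot -> sound_alarm)) is O(~sound_alarm -> ~flag_ballot), and O(~sound_alarm) is already established, so O(~flag_ballot).
But premise 9 directly asserts O(flag_ballot).
We now have both O(~flag_ballot) and O(flag_ballot) — flag_ballot is simultaneously obligatory and forbidden, violating the D-axiom.

Inconsistent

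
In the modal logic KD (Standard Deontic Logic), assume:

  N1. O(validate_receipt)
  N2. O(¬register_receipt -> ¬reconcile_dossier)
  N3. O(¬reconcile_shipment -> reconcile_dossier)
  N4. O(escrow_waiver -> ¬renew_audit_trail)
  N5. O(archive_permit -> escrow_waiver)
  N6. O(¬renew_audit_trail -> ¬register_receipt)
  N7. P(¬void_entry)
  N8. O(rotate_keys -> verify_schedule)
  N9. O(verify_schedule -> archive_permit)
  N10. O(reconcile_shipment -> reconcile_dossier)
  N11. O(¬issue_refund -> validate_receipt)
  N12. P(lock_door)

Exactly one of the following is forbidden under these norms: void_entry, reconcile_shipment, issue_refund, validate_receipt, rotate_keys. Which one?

By case analysis on ¬reconcile_shipment: premise 3 gives O(¬reconcile_shipment -> reconcile_dossier) and premise 10 gives O(reconcile_shipment -> reconcile_dossier), so O(reconcile_dossier) either way.
Premise 2, O(¬register_receipt -> ¬reconcile_dossier), contraposes to O(reconcile_dossier -> register_receipt); with O(reconcile_dossier) we get O(register_receipt).
Premise 6 is O(¬renew_audit_trail -> ¬register_receipt); contrapositively O(register_receipt -> renew_audit_trail). Since O(register_receipt) holds, K gives O(renew_audit_trail).
Premise 4 is O(escrow_waiver -> ¬renew_audit_trail); contrapositively O(renew_audit_trail -> ¬escrow_waiver). Since O(renew_audit_trail) holds, K gives O(¬escrow_waiver).
Premise 5 is O(archive_permit -> escrow_waiver); contrapositively O(¬escrow_waiver -> ¬archive_permit). Since O(¬escrow_waiver) holds, K gives O(¬archive_permit).
Premise 9 is O(verify_schedule -> archive_permit); contrapositively O(¬archive_permit -> ¬verify_schedule). Since O(¬archive_permit) holds, K gives O(¬verify_schedule).
Premise 8, O(rotate_keys -> verify_schedule), contraposes to O(¬verify_schedule -> ¬rotate_keys); with O(¬verify_schedule) we get O(¬rotate_keys).
So O(¬rotate_keys) holds, i.e. rotate_keys is forbidden. None of the other listed options is forbidden under the premises.

rotate_keys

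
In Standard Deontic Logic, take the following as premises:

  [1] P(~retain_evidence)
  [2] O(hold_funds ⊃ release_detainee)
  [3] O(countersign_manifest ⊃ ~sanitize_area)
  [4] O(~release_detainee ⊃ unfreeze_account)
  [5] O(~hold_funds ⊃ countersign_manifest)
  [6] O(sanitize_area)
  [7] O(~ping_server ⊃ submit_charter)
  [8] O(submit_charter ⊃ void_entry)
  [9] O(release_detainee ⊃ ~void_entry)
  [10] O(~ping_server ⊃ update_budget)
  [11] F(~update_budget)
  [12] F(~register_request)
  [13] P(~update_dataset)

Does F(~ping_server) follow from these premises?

Premise 6 gives O(sanitize_area).
The contrapositive of premise 3 (O(countersign_manifest ⊃ ~sanitize_area)) is O(sanitize_area ⊃ ~countersign_manifest), and O(sanitize_area) is already established, so O(~countersign_manifest).
Premise 5, O(~hold_funds ⊃ countersign_manifest), contraposes to O(~countersign_manifest ⊃ hold_funds); with O(~countersign_manifest) we get O(hold_funds).
With premise 2, O(hold_funds ⊃ release_detainee), the K-axiom yields O(release_detainee).
With premise 9, O(release_detainee ⊃ ~void_entry), the K-axiom yields O(~void_entry).
The contrapositive of premise 8 (O(submit_charter ⊃ void_entry)) is O(~void_entry ⊃ ~submit_charter), and O(~void_entry) is already established, so O(~submit_charter).
The contrapositive of premise 7 (O(~ping_server ⊃ submit_charter)) is O(~submit_charter ⊃ ping_server), and O(~submit_charter) is already established, so O(ping_server).
Premises 1, 4, 10, 11, 12, 13 do not contribute to this derivation.
So O(ping_server) holds, i.e. F(~ping_server). The claim follows.

Yes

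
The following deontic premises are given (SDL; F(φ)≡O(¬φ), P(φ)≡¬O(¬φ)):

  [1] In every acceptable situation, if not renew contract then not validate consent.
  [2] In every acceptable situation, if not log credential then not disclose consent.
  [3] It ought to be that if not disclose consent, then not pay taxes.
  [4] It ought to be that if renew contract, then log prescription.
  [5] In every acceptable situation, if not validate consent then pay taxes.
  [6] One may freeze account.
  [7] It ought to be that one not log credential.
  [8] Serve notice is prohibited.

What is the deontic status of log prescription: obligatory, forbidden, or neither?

Obligatory

Premise 7 states O(¬log_credential) outright.
From O(¬log_credential) and premise 2, O(¬log_credential → ¬disclose_consent), we obtain O(¬disclose_consent).
From O(¬disclose_consent) and premise 3, O(¬disclose_consent → ¬pay_taxes), we obtain O(¬pay_taxes).
Premise 5, O(¬validate_consent → pay_taxes), contraposes to O(¬pay_taxes → validate_consent); with O(¬pay_taxes) we get O(validate_consent).
Premise 1, O(¬renew_contract → ¬validate_consent), contraposes to O(validate_consent → renew_contract); with O(validate_consent) we get O(renew_contract).
With premise 4, O(renew_contract → log_prescription), the K-axiom yields O(log_prescription).
Premises 6, 8 do not contribute to this derivation.
Hence log_prescription is obligatory.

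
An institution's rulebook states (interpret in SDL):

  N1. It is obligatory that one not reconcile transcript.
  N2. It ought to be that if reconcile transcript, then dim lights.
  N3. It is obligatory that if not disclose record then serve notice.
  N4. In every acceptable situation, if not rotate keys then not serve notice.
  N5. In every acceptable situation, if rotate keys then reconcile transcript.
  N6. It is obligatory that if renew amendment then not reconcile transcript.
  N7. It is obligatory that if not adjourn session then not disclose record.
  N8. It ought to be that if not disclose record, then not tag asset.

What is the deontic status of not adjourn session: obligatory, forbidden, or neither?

Premise 1 states O(¬reconcile_transcript) outright.
Premise 5 is O(rotate_keys → reconcile_transcript); contrapositively O(¬reconcile_transcript → ¬rotate_keys). Since O(¬reconcile_transcript) holds, K gives O(¬rotate_keys).
Premise 4 is O(¬rotate_keys → ¬serve_notice); since O(¬rotate_keys), deontic closure gives O(¬serve_notice).
Premise 3 is O(¬disclose_record → serve_notice); contrapositively O(¬serve_notice → disclose_record). Since O(¬serve_notice) holds, K gives O(disclose_record).
Premise 7, O(¬adjourn_session → ¬disclose_record), contraposes to O(disclose_record → adjourn_session); with O(disclose_record) we get O(adjourn_session).
Premises 2, 6, 8 do not contribute to this derivation.
Thus O(adjourn_session), which is F(¬adjourn_session): ¬adjourn_session is forbidden.

Forbidden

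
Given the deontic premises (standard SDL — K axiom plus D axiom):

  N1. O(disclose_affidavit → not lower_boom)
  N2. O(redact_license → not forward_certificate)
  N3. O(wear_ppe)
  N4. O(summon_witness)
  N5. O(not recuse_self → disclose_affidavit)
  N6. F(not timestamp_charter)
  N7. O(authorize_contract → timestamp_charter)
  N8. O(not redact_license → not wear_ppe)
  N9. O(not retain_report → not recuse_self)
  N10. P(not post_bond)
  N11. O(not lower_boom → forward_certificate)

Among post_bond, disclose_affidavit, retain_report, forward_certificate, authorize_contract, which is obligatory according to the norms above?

Premise 3 states O(wear_ppe) outright.
The contrapositive of premise 8 (O(not redact_license → not wear_ppe)) is O(wear_ppe → redact_license), and O(wear_ppe) is already established, so O(redact_license).
With premise 2, O(redact_license → not forward_certificate), the K-axiom yields O(not forward_certificate).
Premise 11, O(not lower_boom → forward_certificate), contraposes to O(not forward_certificate → lower_boom); with O(not forward_certificate) we get O(lower_boom).
Premise 1 is O(disclose_affidavit → not lower_boom); contrapositively O(lower_boom → not disclose_affidavit). Since O(lower_boom) holds, K gives O(not disclose_affidavit).
Premise 5, O(not recuse_self → disclose_affidavit), contraposes to O(not disclose_affidavit → recuse_self); with O(not disclose_affidavit) we get O(recuse_self).
Premise 9, O(not retain_report → not recuse_self), contraposes to O(recuse_self → retain_report); with O(recuse_self) we get O(retain_report).
So O(retain_report) holds — retain_report is obligatory. None of the other listed options is made obligatory by any chain of premises.

retain_report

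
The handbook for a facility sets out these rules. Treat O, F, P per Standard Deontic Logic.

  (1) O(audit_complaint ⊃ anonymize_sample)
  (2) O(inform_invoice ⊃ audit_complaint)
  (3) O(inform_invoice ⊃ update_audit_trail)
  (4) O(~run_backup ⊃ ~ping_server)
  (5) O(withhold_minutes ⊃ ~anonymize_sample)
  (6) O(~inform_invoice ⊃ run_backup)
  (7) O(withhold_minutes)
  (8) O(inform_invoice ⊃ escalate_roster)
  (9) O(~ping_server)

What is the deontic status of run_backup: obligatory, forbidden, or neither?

Obligatory

From premise 7 we have O(withhold_minutes).
Applying K to premise 5 (O(withhold_minutes ⊃ ~anonymize_sample)) and O(withhold_minutes) yields O(~anonymize_sample).
The contrapositive of premise 1 (O(audit_complaint ⊃ anonymize_sample)) is O(~anonymize_sample ⊃ ~audit_complaint), and O(~anonymize_sample) is already established, so O(~audit_complaint).
Premise 2, O(inform_invoice ⊃ audit_complaint), contraposes to O(~audit_complaint ⊃ ~inform_invoice); with O(~audit_complaint) we get O(~inform_invoice).
With premise 6, O(~inform_invoice ⊃ run_backup), the K-axiom yields O(run_backup).
Premises 3, 4, 8, 9 do not contribute to this derivation.
Hence run_backup is obligatory.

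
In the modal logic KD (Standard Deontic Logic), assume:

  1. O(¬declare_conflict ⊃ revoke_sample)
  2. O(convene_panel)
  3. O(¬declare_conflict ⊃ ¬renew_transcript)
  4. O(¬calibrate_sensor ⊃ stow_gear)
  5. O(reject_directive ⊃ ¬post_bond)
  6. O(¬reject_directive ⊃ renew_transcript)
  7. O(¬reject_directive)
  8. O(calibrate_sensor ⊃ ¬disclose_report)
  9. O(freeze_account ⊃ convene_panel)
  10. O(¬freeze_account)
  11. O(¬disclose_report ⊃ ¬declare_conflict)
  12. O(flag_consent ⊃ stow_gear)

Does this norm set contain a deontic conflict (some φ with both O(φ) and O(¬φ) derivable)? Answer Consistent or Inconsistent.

Consistent

Premise 9 is O(freeze_account ⊃ convene_panel); even if O(convene_panel) held, inferring O(freeze_account) would be affirming the consequent — invalid.
So O(freeze_account) is not derivable, and the apparent clash with O(¬freeze_account) does not arise.
A world satisfying every obligation exists (e.g. calibrate_sensor=false, convene_panel=true, declare_conflict=true, disclose_report=true, flag_consent=false, freeze_account=false, post_bond=false, reject_directive=false, renew_transcript=true, revoke_sample=false, stow_gear=true); no atom is both obligatory and forbidden, so the set is consistent.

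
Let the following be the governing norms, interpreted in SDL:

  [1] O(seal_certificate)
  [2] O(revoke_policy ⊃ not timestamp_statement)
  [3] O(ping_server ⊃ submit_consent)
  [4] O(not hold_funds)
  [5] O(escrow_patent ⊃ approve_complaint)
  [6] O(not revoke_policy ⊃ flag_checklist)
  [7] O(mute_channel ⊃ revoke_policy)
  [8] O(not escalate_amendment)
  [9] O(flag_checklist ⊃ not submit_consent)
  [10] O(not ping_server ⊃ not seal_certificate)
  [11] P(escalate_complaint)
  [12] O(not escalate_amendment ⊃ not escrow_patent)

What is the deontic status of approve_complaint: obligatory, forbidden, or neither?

Neither

Premise 5 is O(escrow_patent ⊃ approve_complaint), but O(escrow_patent) is not derivable from the premises, so it does not yield O(approve_complaint).
No premise or chain of K-axiom applications forces O(approve_complaint), and none forces O(not approve_complaint). So approve_complaint is neither obligatory nor forbidden under these norms.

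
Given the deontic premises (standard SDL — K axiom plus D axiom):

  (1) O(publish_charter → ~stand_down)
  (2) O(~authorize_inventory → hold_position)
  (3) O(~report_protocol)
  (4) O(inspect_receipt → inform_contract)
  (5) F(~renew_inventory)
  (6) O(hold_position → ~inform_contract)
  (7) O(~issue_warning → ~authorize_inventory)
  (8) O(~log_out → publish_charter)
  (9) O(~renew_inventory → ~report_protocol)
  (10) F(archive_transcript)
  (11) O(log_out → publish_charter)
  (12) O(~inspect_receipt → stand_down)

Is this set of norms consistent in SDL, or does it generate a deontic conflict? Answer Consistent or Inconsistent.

Consistent

Premise 9 is O(~renew_inventory → ~report_protocol); even if O(~report_protocol) held, inferring O(~renew_inventory) would be affirming the consequent — invalid.
So O(~renew_inventory) is not derivable, and the apparent clash with O(renew_inventory) does not arise.
A world satisfying every obligation exists (e.g. archive_transcript=false, authorize_inventory=true, hold_position=false, inform_contract=true, inspect_receipt=true, issue_warning=true, log_out=false, publish_charter=true, renew_inventory=true, report_protocol=false, stand_down=false); no atom is both obligatory and forbidden, so the set is consistent.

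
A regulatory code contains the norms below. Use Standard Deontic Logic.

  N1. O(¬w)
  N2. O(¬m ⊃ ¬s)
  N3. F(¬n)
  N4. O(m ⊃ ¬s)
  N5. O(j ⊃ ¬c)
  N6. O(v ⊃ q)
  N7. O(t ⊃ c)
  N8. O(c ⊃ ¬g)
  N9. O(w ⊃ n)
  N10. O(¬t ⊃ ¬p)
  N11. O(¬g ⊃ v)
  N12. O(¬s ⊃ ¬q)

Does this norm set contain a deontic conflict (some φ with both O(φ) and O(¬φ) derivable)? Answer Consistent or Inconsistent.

Premise 9 is O(w ⊃ n); even if O(n) held, inferring O(w) would be affirming the consequent — invalid.
So O(w) is not derivable, and the apparent clash with O(¬w) does not arise.
A world satisfying every obligation exists (e.g. c=false, g=true, j=false, m=false, n=true, p=false, q=false, s=false, t=false, v=false, w=false); no atom is both obligatory and forbidden, so the set is consistent.

Consistent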